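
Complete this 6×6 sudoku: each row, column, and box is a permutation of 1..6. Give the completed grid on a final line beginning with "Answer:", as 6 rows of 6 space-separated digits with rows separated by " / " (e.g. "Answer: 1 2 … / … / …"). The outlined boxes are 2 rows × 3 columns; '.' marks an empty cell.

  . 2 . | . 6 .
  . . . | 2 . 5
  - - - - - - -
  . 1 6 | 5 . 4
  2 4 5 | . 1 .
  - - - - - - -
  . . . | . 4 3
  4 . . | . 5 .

Step 1. [r2c5∈{3}] r2c5's peers cover all but 3 ⇒ r2c5=3.
Step 2. [r1c6∈{1}] r1c6 has the single candidate 1. So r1c6=1.
Step 3. [r2c2∈{6}] only 6 remains possible at r2c2 ⇒ r2c2=6.
Step 4. [r5c1∈{1,5,6}] 6 has one home in col 1: r5c1 ⇒ r5c1=6.
Step 5. [r5c3∈{1,2}] across row 5, 2 lands solely at r5c3, so r5c3=2.
Step 6. [r6c3∈{1,3}] 1 has one home in box 5: r6c3. So r6c3=1.
Step 7. [r6c4∈{6}] r6c4's peers cover all but 6. So r6c4=6.
Step 8. [r1c3∈{3,4}] 3 has one home in col 3: r1c3, so r1c3=3.
Step 9. [r3c1∈{3}] nothing but 3 survives at r3c1. So r3c1=3.
Step 10. [r6c2∈{3}] r6c2 has the single candidate 3. So r6c2=3.
Step 11. [r5c2∈{5}] r5c2 has the single candidate 5. So r5c2=5.
Step 12. [r6c6∈{2}] r6c6 has the single candidate 2, so r6c6=2.
Step 13. [r1c1∈{5}] nothing but 5 survives at r1c1. So r1c1=5.
Step 14. [r2c3∈{4}] r2c3 has the single candidate 4. So r2c3=4.
Step 15. [r1c4∈{4}] nothing but 4 survives at r1c4 ⇒ r1c4=4.
Step 16. [r2c1∈{1}] only 1 remains possible at r2c1. So r2c1=1.
Step 17. [r4c4∈{3}] r4c4 is down to just 3 ⇒ r4c4=3.
Step 18. [r4c6∈{6}] r4c6 is down to just 6, so r4c6=6.
Step 19. [r3c5∈{2}] r3c5 is down to just 2 ⇒ r3c5=2.
Step 20. [r5c4∈{1}] r5c4 is down to just 1. So r5c4=1.

Answer: 5 2 3 4 6 1 / 1 6 4 2 3 5 / 3 1 6 5 2 4 / 2 4 5 3 1 6 / 6 5 2 1 4 3 / 4 3 1 6 5 2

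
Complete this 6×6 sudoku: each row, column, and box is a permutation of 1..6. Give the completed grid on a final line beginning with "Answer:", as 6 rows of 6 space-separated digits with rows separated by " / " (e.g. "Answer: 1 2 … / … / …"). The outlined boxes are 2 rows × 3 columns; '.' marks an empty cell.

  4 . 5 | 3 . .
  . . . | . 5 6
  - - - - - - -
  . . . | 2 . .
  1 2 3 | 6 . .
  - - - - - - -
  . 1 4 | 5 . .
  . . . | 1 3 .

Step 1. [r3c2∈{4,5,6}] across col 2, 4 lands solely at r3c2 ⇒ r3c2=4.
Step 2. [r5c6∈{2}] r5c6 is down to just 2, so r5c6=2.
Step 3. [r3c1∈{5,6}] in box 3, 5 fits only at r3c1, so r3c1=5.
Step 4. [r3c5∈{1}] r3c5 has the single candidate 1, so r3c5=1.
Step 5. [r5c1∈{3,6}] across row 5, 3 lands solely at r5c1. So r5c1=3.
Step 6. [r6c1∈{2,6}] col 1 places 6 nowhere but r6c1, so r6c1=6.
Step 7. [r6c6∈{4}] only 4 remains possible at r6c6. So r6c6=4.
Step 8. [r2c1∈{2}] nothing but 2 survives at r2c1 ⇒ r2c1=2.
Step 9. [r1c6∈{1}] nothing but 1 survives at r1c6, so r1c6=1.
Step 10. [r4c5∈{4}] only 4 remains possible at r4c5 ⇒ r4c5=4.
Step 11. [r1c5∈{2}] only 2 remains possible at r1c5 ⇒ r1c5=2.
Step 12. [r3c6∈{3}] nothing but 3 survives at r3c6, so r3c6=3.
Step 13. [r2c2∈{3}] r2c2 is down to just 3 ⇒ r2c2=3.
Step 14. [r6c2∈{5}] r6c2 has the single candidate 5 ⇒ r6c2=5.
Step 15. [r1c2∈{6}] nothing but 6 survives at r1c2, so r1c2=6.
Step 16. [r4c6∈{5}] r4c6's peers cover all but 5 ⇒ r4c6=5.
Step 17. [r2c3∈{1}] only 1 remains possible at r2c3 ⇒ r2c3=1.
Step 18. [r2c4∈{4}] nothing but 4 survives at r2c4, so r2c4=4.
Step 19. [r3c3∈{6}] r3c3's peers cover all but 6. So r3c3=6.
Step 20. [r6c3∈{2}] r6c3 is down to just 2. So r6c3=2.
Step 21. [r5c5∈{6}] nothing but 6 survives at r5c5 ⇒ r5c5=6.

Answer: 4 6 5 3 2 1 / 2 3 1 4 5 6 / 5 4 6 2 1 3 / 1 2 3 6 4 5 / 3 1 4 5 6 2 / 6 5 2 1 3 4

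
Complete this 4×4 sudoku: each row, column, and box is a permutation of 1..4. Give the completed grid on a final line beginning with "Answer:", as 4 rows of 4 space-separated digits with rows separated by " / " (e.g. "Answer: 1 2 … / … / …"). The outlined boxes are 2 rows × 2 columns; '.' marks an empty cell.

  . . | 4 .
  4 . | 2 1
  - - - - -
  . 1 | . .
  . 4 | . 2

Step 1. [r4c1∈{3}] nothing but 3 survives at r4c1, so r4c1=3.
Step 2. [r1c4∈{3}] nothing but 3 survives at r1c4, so r1c4=3.
Step 3. [r1c1∈{1,2}] r1c1 is the only open cell in row 1 admitting 1. So r1c1=1.
Step 4. [r3c4∈{4}] nothing but 4 survives at r3c4, so r3c4=4.
Step 5. [r3c3∈{3}] r3c3 is down to just 3 ⇒ r3c3=3.
Step 6. [r3c1∈{2}] nothing but 2 survives at r3c1, so r3c1=2.
Step 7. [r1c2∈{2}] r1c2's peers cover all but 2, so r1c2=2.
Step 8. [r2c2∈{3}] only 3 remains possible at r2c2 ⇒ r2c2=3.
Step 9. [r4c3∈{1}] r4c3 is down to just 1. So r4c3=1.

Answer: 1 2 4 3 / 4 3 2 1 / 2 1 3 4 / 3 4 1 2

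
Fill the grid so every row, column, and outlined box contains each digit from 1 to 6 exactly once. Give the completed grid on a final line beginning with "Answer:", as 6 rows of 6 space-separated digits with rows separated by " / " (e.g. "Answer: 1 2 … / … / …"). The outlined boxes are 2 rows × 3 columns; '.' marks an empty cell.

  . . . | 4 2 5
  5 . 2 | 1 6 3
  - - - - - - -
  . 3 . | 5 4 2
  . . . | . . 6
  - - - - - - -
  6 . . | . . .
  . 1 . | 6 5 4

Step 1. [r4c1∈{1,2,4}] col 1 places 4 nowhere but r4c1 ⇒ r4c1=4.
Step 2. [r5c3∈{3,4,5}] col 3 places 4 nowhere but r5c3 ⇒ r5c3=4.
Step 3. [r3c1∈{1}] r3c1 is down to just 1, so r3c1=1.
Step 4. [r4c2∈{2,5}] r4c2 is the only open cell in row 4 admitting 2 ⇒ r4c2=2.
Step 5. [r1c1∈{3}] only 3 remains possible at r1c1. So r1c1=3.
Step 6. [r4c5∈{1,3}] in row 4, 1 fits only at r4c5. So r4c5=1.
Step 7. [r5c5∈{3}] r5c5 has the single candidate 3, so r5c5=3.
Step 8. [r3c3∈{6}] nothing but 6 survives at r3c3, so r3c3=6.
Step 9. [r5c6∈{1}] r5c6 is down to just 1. So r5c6=1.
Step 10. [r2c2∈{4}] r2c2 has the single candidate 4. So r2c2=4.
Step 11. [r5c4∈{2}] r5c4's peers cover all but 2. So r5c4=2.
Step 12. [r6c1∈{2}] only 2 remains possible at r6c1, so r6c1=2.
Step 13. [r5c2∈{5}] only 5 remains possible at r5c2. So r5c2=5.
Step 14. [r1c3∈{1}] nothing but 1 survives at r1c3 ⇒ r1c3=1.
Step 15. [r4c4∈{3}] nothing but 3 survives at r4c4. So r4c4=3.
Step 16. [r1c2∈{6}] r1c2 is down to just 6 ⇒ r1c2=6.
Step 17. [r6c3∈{3}] only 3 remains possible at r6c3, so r6c3=3.
Step 18. [r4c3∈{5}] r4c3 has the single candidate 5, so r4c3=5.

Answer: 3 6 1 4 2 5 / 5 4 2 1 6 3 / 1 3 6 5 4 2 / 4 2 5 3 1 6 / 6 5 4 2 3 1 / 2 1 3 6 5 4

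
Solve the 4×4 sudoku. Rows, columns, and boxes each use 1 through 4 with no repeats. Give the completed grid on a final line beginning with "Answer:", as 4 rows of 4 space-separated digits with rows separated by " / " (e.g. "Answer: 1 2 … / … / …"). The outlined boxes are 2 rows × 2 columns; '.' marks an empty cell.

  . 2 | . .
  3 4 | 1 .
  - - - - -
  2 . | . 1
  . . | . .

Step 1. [r3c3∈{3,4}] r3c3 is the only open cell in row 3 admitting 4. So r3c3=4.
Step 2. [r1c3∈{3}] r1c3 is down to just 3 ⇒ r1c3=3.
Step 3. [r4c4∈{2,3}] across col 4, 3 lands solely at r4c4. So r4c4=3.
Step 4. [r4c1∈{1,4}] 4 has one home in row 4: r4c1 ⇒ r4c1=4.
Step 5. [r4c3∈{2}] nothing but 2 survives at r4c3 ⇒ r4c3=2.
Step 6. [r1c1∈{1}] r1c1 is down to just 1. So r1c1=1.
Step 7. [r4c2∈{1}] r4c2 has the single candidate 1 ⇒ r4c2=1.
Step 8. [r1c4∈{4}] nothing but 4 survives at r1c4 ⇒ r1c4=4.
Step 9. [r2c4∈{2}] r2c4 is down to just 2, so r2c4=2.
Step 10. [r3c2∈{3}] r3c2 has the single candidate 3 ⇒ r3c2=3.

Answer: 1 2 3 4 / 3 4 1 2 / 2 3 4 1 / 4 1 2 3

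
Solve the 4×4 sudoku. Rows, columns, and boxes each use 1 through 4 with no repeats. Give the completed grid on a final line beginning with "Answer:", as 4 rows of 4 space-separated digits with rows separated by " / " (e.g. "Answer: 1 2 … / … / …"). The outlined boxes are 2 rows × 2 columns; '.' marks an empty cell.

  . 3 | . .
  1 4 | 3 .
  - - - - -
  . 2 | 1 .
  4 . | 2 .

Step 1. [r1c4∈{1,2,4}] r1c4 is the only open cell in row 1 admitting 1. So r1c4=1.
Step 2. [r3c1∈{3}] r3c1 is down to just 3, so r3c1=3.
Step 3. [r3c4∈{4}] nothing but 4 survives at r3c4, so r3c4=4.
Step 4. [r4c4∈{3}] r4c4 has the single candidate 3. So r4c4=3.
Step 5. [r4c2∈{1}] r4c2 is down to just 1. So r4c2=1.
Step 6. [r1c3∈{4}] r1c3 has the single candidate 4. So r1c3=4.
Step 7. [r2c4∈{2}] r2c4's peers cover all but 2 ⇒ r2c4=2.
Step 8. [r1c1∈{2}] r1c1's peers cover all but 2, so r1c1=2.

Answer: 2 3 4 1 / 1 4 3 2 / 3 2 1 4 / 4 1 2 3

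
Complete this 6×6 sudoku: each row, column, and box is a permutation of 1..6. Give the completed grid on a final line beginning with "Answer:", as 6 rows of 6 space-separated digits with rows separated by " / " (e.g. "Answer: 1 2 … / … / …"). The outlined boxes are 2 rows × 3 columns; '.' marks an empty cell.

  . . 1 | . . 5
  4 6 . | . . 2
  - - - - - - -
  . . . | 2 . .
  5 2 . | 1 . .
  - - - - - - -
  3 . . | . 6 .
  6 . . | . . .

Step 1. [r2c4∈{3}] r2c4's peers cover all but 3, so r2c4=3.
Step 2. [r6c5∈{1,2,3,4,5}] in col 5, 2 fits only at r6c5 ⇒ r6c5=2.
Step 3. [r6c6∈{1,3,4}] 3 has one home in row 6: r6c6 ⇒ r6c6=3.
Step 4. [r6c2∈{1,4,5}] across row 6, 1 lands solely at r6c2 ⇒ r6c2=1.
Step 5. [r5c2∈{4,5}] col 2 places 5 nowhere but r5c2 ⇒ r5c2=5.
Step 6. [r3c2∈{3,4}] 4 has one home in col 2: r3c2, so r3c2=4.
Step 7. [r5c4∈{4}] r5c4 is down to just 4 ⇒ r5c4=4.
Step 8. [r4c6∈{4,6}] r4c6 is the only open cell in col 6 admitting 4, so r4c6=4.
Step 9. [r4c3∈{3,6}] r4c3 is the only open cell in row 4 admitting 6 ⇒ r4c3=6.
Step 10. [r3c3∈{3}] r3c3 is down to just 3, so r3c3=3.
Step 11. [r5c3∈{2}] only 2 remains possible at r5c3. So r5c3=2.
Step 12. [r2c5∈{1}] r2c5's peers cover all but 1. So r2c5=1.
Step 13. [r1c2∈{3}] r1c2 is down to just 3, so r1c2=3.
Step 14. [r4c5∈{3}] only 3 remains possible at r4c5. So r4c5=3.
Step 15. [r3c1∈{1}] nothing but 1 survives at r3c1 ⇒ r3c1=1.
Step 16. [r1c5∈{4}] r1c5 is down to just 4 ⇒ r1c5=4.
Step 17. [r3c5∈{5}] only 5 remains possible at r3c5 ⇒ r3c5=5.
Step 18. [r6c4∈{5}] nothing but 5 survives at r6c4. So r6c4=5.
Step 19. [r1c4∈{6}] only 6 remains possible at r1c4, so r1c4=6.
Step 20. [r1c1∈{2}] r1c1's peers cover all but 2. So r1c1=2.
Step 21. [r5c6∈{1}] nothing but 1 survives at r5c6, so r5c6=1.
Step 22. [r3c6∈{6}] r3c6 has the single candidate 6 ⇒ r3c6=6.
Step 23. [r2c3∈{5}] r2c3 is down to just 5, so r2c3=5.
Step 24. [r6c3∈{4}] r6c3's peers cover all but 4, so r6c3=4.

Answer: 2 3 1 6 4 5 / 4 6 5 3 1 2 / 1 4 3 2 5 6 / 5 2 6 1 3 4 / 3 5 2 4 6 1 / 6 1 4 5 2 3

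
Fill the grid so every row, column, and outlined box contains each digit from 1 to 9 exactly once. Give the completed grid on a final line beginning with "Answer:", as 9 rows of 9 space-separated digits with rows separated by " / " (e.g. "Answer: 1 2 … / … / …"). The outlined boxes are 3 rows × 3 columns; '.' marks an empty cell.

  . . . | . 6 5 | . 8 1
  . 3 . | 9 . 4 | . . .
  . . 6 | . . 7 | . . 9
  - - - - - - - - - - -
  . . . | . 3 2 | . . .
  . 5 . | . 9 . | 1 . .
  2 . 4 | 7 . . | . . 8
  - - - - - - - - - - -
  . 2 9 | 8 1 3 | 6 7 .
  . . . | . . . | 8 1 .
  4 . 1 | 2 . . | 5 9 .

Step 1. [r2c1∈{1,5,7,8}] 1 has one home in row 2: r2c1, so r2c1=1.
Step 2. [r9c6∈{6}] r9c6 has the single candidate 6. So r9c6=6.
Step 3. [r8c9∈{2,3,4}] across row 8, 2 lands solely at r8c9. So r8c9=2.
Step 4. [r5c8∈{2,3,4,6}] across row 5, 2 lands solely at r5c8 ⇒ r5c8=2.
Step 5. [r8c5∈{4,5,7}] in col 5, 4 fits only at r8c5 ⇒ r8c5=4.
Step 6. [r8c4∈{5}] r8c4 is down to just 5, so r8c4=5.
Step 7. [r2c3∈{2,5,7,8}] across col 3, 5 lands solely at r2c3 ⇒ r2c3=5.
Step 8. [r4c9∈{4,5,6,7}] in col 9, 5 fits only at r4c9, so r4c9=5.
Step 9. [r3c1∈{8}] r3c1 has the single candidate 8 ⇒ r3c1=8.
Step 10. [r3c2∈{4}] nothing but 4 survives at r3c2. So r3c2=4.
Step 11. [r4c8∈{4,6}] col 8 places 4 nowhere but r4c8, so r4c8=4.
Step 12. [r1c7∈{2,3,4,7}] row 1 places 4 nowhere but r1c7. So r1c7=4.
Step 13. [r3c4∈{1,3}] r3c4 is the only open cell in row 3 admitting 1 ⇒ r3c4=1.
Step 14. [r4c2∈{1,6,7,8,9}] row 4 places 1 nowhere but r4c2. So r4c2=1.
Step 15. [r4c4∈{6}] r4c4 is down to just 6. So r4c4=6.
Step 16. [r4c3∈{7,8}] in row 4, 8 fits only at r4c3, so r4c3=8.
Step 17. [r3c5∈{2}] r3c5 is down to just 2, so r3c5=2.
Step 18. [r3c7∈{3}] r3c7 is down to just 3. So r3c7=3.
Step 19. [r6c8∈{3,6}] r6c8 is the only open cell in row 6 admitting 3. So r6c8=3.
Step 20. [r6c2∈{6,9}] in row 6, 6 fits only at r6c2. So r6c2=6.
Step 21. [r8c2∈{7}] r8c2's peers cover all but 7, so r8c2=7.
Step 22. [r4c1∈{7,9}] 9 has one home in box 4: r4c1 ⇒ r4c1=9.
Step 23. [r1c1∈{7}] r1c1 is down to just 7. So r1c1=7.
Step 24. [r5c9∈{6,7}] in row 5, 6 fits only at r5c9. So r5c9=6.
Step 25. [r5c1∈{3}] r5c1 has the single candidate 3. So r5c1=3.
Step 26. [r2c7∈{2,7}] row 2 places 2 nowhere but r2c7. So r2c7=2.
Step 27. [r2c5∈{8}] r2c5's peers cover all but 8. So r2c5=8.
Step 28. [r2c9∈{7}] r2c9's peers cover all but 7 ⇒ r2c9=7.
Step 29. [r8c3∈{3}] r8c3 has the single candidate 3, so r8c3=3.
Step 30. [r8c1∈{6}] r8c1 is down to just 6, so r8c1=6.
Step 31. [r4c7∈{7}] r4c7 has the single candidate 7, so r4c7=7.
Step 32. [r9c2∈{8}] nothing but 8 survives at r9c2 ⇒ r9c2=8.
Step 33. [r7c1∈{5}] only 5 remains possible at r7c1, so r7c1=5.
Step 34. [r2c8∈{6}] nothing but 6 survives at r2c8. So r2c8=6.
Step 35. [r5c6∈{8}] only 8 remains possible at r5c6. So r5c6=8.
Step 36. [r9c5∈{7}] r9c5 is down to just 7, so r9c5=7.
Step 37. [r1c3∈{2}] only 2 remains possible at r1c3 ⇒ r1c3=2.
Step 38. [r9c9∈{3}] only 3 remains possible at r9c9 ⇒ r9c9=3.
Step 39. [r5c3∈{7}] r5c3 is down to just 7. So r5c3=7.
Step 40. [r8c6∈{9}] r8c6 has the single candidate 9 ⇒ r8c6=9.
Step 41. [r6c6∈{1}] r6c6's peers cover all but 1, so r6c6=1.
Step 42. [r1c4∈{3}] only 3 remains possible at r1c4 ⇒ r1c4=3.
Step 43. [r1c2∈{9}] r1c2's peers cover all but 9, so r1c2=9.
Step 44. [r6c7∈{9}] r6c7 is down to just 9, so r6c7=9.
Step 45. [r3c8∈{5}] r3c8 is down to just 5. So r3c8=5.
Step 46. [r7c9∈{4}] nothing but 4 survives at r7c9. So r7c9=4.
Step 47. [r5c4∈{4}] r5c4's peers cover all but 4. So r5c4=4.
Step 48. [r6c5∈{5}] r6c5 has the single candidate 5. So r6c5=5.

Answer: 7 9 2 3 6 5 4 8 1 / 1 3 5 9 8 4 2 6 7 / 8 4 6 1 2 7 3 5 9 / 9 1 8 6 3 2 7 4 5 / 3 5 7 4 9 8 1 2 6 / 2 6 4 7 5 1 9 3 8 / 5 2 9 8 1 3 6 7 4 / 6 7 3 5 4 9 8 1 2 / 4 8 1 2 7 6 5 9 3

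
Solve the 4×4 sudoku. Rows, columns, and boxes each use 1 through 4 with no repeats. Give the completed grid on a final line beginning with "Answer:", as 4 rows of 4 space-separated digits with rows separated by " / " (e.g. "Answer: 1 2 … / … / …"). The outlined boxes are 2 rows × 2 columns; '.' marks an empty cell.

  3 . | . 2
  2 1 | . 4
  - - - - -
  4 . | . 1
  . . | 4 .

Step 1. [r4c4∈{3}] only 3 remains possible at r4c4. So r4c4=3.
Step 2. [r4c2∈{2}] r4c2 has the single candidate 2, so r4c2=2.
Step 3. [r1c2∈{4}] r1c2 has the single candidate 4, so r1c2=4.
Step 4. [r3c3∈{2}] r3c3 has the single candidate 2, so r3c3=2.
Step 5. [r1c3∈{1}] r1c3 has the single candidate 1 ⇒ r1c3=1.
Step 6. [r3c2∈{3}] r3c2 is down to just 3 ⇒ r3c2=3.
Step 7. [r4c1∈{1}] r4c1's peers cover all but 1 ⇒ r4c1=1.
Step 8. [r2c3∈{3}] r2c3's peers cover all but 3 ⇒ r2c3=3.

Answer: 3 4 1 2 / 2 1 3 4 / 4 3 2 1 / 1 2 4 3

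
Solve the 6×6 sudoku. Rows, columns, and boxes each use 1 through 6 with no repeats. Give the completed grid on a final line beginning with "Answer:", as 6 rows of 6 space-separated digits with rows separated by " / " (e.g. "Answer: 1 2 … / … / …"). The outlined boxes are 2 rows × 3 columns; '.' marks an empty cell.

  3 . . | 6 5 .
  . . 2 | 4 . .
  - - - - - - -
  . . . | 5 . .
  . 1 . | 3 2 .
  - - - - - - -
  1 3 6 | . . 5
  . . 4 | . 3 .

Step 1. [r3c5∈{1,4,6}] 6 has one home in col 5: r3c5 ⇒ r3c5=6.
Step 2. [r3c6∈{1,4}] row 3 places 1 nowhere but r3c6 ⇒ r3c6=1.
Step 3. [r4c1∈{4,5,6}] row 4 places 6 nowhere but r4c1. So r4c1=6.
Step 4. [r5c4∈{2}] only 2 remains possible at r5c4 ⇒ r5c4=2.
Step 5. [r2c1∈{5}] nothing but 5 survives at r2c1 ⇒ r2c1=5.
Step 6. [r3c1∈{2,4}] col 1 places 4 nowhere but r3c1 ⇒ r3c1=4.
Step 7. [r6c2∈{2,5}] in row 6, 5 fits only at r6c2, so r6c2=5.
Step 8. [r6c4∈{1}] r6c4 has the single candidate 1. So r6c4=1.
Step 9. [r1c6∈{2}] r1c6 has the single candidate 2. So r1c6=2.
Step 10. [r1c3∈{1}] only 1 remains possible at r1c3. So r1c3=1.
Step 11. [r2c5∈{1}] only 1 remains possible at r2c5. So r2c5=1.
Step 12. [r4c6∈{4}] r4c6 is down to just 4. So r4c6=4.
Step 13. [r6c1∈{2}] r6c1's peers cover all but 2. So r6c1=2.
Step 14. [r5c5∈{4}] r5c5 is down to just 4, so r5c5=4.
Step 15. [r4c3∈{5}] r4c3's peers cover all but 5. So r4c3=5.
Step 16. [r3c3∈{3}] r3c3's peers cover all but 3. So r3c3=3.
Step 17. [r3c2∈{2}] r3c2 has the single candidate 2, so r3c2=2.
Step 18. [r1c2∈{4}] nothing but 4 survives at r1c2. So r1c2=4.
Step 19. [r2c2∈{6}] r2c2's peers cover all but 6 ⇒ r2c2=6.
Step 20. [r6c6∈{6}] r6c6's peers cover all but 6 ⇒ r6c6=6.
Step 21. [r2c6∈{3}] r2c6 is down to just 3 ⇒ r2c6=3.

Answer: 3 4 1 6 5 2 / 5 6 2 4 1 3 / 4 2 3 5 6 1 / 6 1 5 3 2 4 / 1 3 6 2 4 5 / 2 5 4 1 3 6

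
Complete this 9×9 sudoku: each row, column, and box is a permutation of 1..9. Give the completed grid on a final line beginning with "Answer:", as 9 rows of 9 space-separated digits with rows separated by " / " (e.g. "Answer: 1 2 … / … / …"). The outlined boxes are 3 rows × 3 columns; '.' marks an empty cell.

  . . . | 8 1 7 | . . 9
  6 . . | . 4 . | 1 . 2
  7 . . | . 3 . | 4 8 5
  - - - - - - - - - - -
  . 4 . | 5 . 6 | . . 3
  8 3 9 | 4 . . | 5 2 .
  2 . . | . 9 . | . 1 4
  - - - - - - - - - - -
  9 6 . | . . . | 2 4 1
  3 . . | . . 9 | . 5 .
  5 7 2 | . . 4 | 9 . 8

Step 1. [r7c3∈{8}] r7c3 is down to just 8, so r7c3=8.
Step 2. [r5c5∈{7}] nothing but 7 survives at r5c5. So r5c5=7.
Step 3. [r9c8∈{3,6}] r9c8 is the only open cell in box 9 admitting 3. So r9c8=3.
Step 4. [r3c4∈{2,6,9}] 6 has one home in row 3: r3c4. So r3c4=6.
Step 5. [r6c6∈{3,8}] r6c6 is the only open cell in col 6 admitting 8, so r6c6=8.
Step 6. [r8c4∈{1,2,7}] in col 4, 2 fits only at r8c4, so r8c4=2.
Step 7. [r2c6∈{5}] r2c6 has the single candidate 5. So r2c6=5.
Step 8. [r3c3∈{1}] r3c3 has the single candidate 1. So r3c3=1.
Step 9. [r6c3∈{5,6,7}] 6 has one home in col 3: r6c3, so r6c3=6.
Step 10. [r6c7∈{7}] r6c7 has the single candidate 7, so r6c7=7.
Step 11. [r8c7∈{6}] r8c7 is down to just 6 ⇒ r8c7=6.
Step 12. [r1c3∈{3,4,5}] col 3 places 5 nowhere but r1c3. So r1c3=5.
Step 13. [r3c2∈{2,9}] in row 3, 9 fits only at r3c2 ⇒ r3c2=9.
Step 14. [r6c4∈{3}] r6c4 has the single candidate 3. So r6c4=3.
Step 15. [r2c4∈{9}] r2c4 has the single candidate 9, so r2c4=9.
Step 16. [r2c2∈{8}] r2c2's peers cover all but 8 ⇒ r2c2=8.
Step 17. [r1c8∈{6}] r1c8 has the single candidate 6. So r1c8=6.
Step 18. [r8c5∈{8}] only 8 remains possible at r8c5, so r8c5=8.
Step 19. [r4c5∈{2}] r4c5 is down to just 2, so r4c5=2.
Step 20. [r3c6∈{2}] nothing but 2 survives at r3c6 ⇒ r3c6=2.
Step 21. [r1c2∈{2}] only 2 remains possible at r1c2. So r1c2=2.
Step 22. [r9c5∈{6}] only 6 remains possible at r9c5, so r9c5=6.
Step 23. [r4c3∈{7}] r4c3 is down to just 7, so r4c3=7.
Step 24. [r2c3∈{3}] only 3 remains possible at r2c3. So r2c3=3.
Step 25. [r7c5∈{5}] nothing but 5 survives at r7c5 ⇒ r7c5=5.
Step 26. [r6c2∈{5}] r6c2 has the single candidate 5, so r6c2=5.
Step 27. [r2c8∈{7}] nothing but 7 survives at r2c8 ⇒ r2c8=7.
Step 28. [r8c3∈{4}] r8c3 is down to just 4, so r8c3=4.
Step 29. [r7c6∈{3}] r7c6 is down to just 3 ⇒ r7c6=3.
Step 30. [r1c1∈{4}] r1c1 is down to just 4. So r1c1=4.
Step 31. [r8c9∈{7}] r8c9 is down to just 7. So r8c9=7.
Step 32. [r5c9∈{6}] r5c9's peers cover all but 6. So r5c9=6.
Step 33. [r9c4∈{1}] r9c4 is down to just 1, so r9c4=1.
Step 34. [r1c7∈{3}] nothing but 3 survives at r1c7 ⇒ r1c7=3.
Step 35. [r4c1∈{1}] only 1 remains possible at r4c1, so r4c1=1.
Step 36. [r5c6∈{1}] nothing but 1 survives at r5c6. So r5c6=1.
Step 37. [r7c4∈{7}] r7c4's peers cover all but 7, so r7c4=7.
Step 38. [r4c8∈{9}] r4c8's peers cover all but 9 ⇒ r4c8=9.
Step 39. [r4c7∈{8}] r4c7 is down to just 8 ⇒ r4c7=8.
Step 40. [r8c2∈{1}] r8c2 is down to just 1 ⇒ r8c2=1.

Answer: 4 2 5 8 1 7 3 6 9 / 6 8 3 9 4 5 1 7 2 / 7 9 1 6 3 2 4 8 5 / 1 4 7 5 2 6 8 9 3 / 8 3 9 4 7 1 5 2 6 / 2 5 6 3 9 8 7 1 4 / 9 6 8 7 5 3 2 4 1 / 3 1 4 2 8 9 6 5 7 / 5 7 2 1 6 4 9 3 8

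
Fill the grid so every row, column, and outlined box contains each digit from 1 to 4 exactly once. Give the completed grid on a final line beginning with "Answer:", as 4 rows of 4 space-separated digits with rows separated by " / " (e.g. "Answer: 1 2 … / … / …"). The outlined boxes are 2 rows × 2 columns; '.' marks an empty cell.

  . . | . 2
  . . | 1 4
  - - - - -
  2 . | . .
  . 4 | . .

Step 1. [r2c1∈{3}] r2c1's peers cover all but 3. So r2c1=3.
Step 2. [r3c2∈{1,3}] col 2 places 3 nowhere but r3c2. So r3c2=3.
Step 3. [r4c4∈{1,3}] in col 4, 3 fits only at r4c4, so r4c4=3.
Step 4. [r1c1∈{1,4}] row 1 places 4 nowhere but r1c1. So r1c1=4.
Step 5. [r1c2∈{1}] r1c2's peers cover all but 1. So r1c2=1.
Step 6. [r3c3∈{4}] r3c3 has the single candidate 4 ⇒ r3c3=4.
Step 7. [r4c3∈{2}] only 2 remains possible at r4c3, so r4c3=2.
Step 8. [r4c1∈{1}] only 1 remains possible at r4c1 ⇒ r4c1=1.
Step 9. [r3c4∈{1}] only 1 remains possible at r3c4 ⇒ r3c4=1.
Step 10. [r1c3∈{3}] nothing but 3 survives at r1c3. So r1c3=3.
Step 11. [r2c2∈{2}] r2c2's peers cover all but 2. So r2c2=2.

Answer: 4 1 3 2 / 3 2 1 4 / 2 3 4 1 / 1 4 2 3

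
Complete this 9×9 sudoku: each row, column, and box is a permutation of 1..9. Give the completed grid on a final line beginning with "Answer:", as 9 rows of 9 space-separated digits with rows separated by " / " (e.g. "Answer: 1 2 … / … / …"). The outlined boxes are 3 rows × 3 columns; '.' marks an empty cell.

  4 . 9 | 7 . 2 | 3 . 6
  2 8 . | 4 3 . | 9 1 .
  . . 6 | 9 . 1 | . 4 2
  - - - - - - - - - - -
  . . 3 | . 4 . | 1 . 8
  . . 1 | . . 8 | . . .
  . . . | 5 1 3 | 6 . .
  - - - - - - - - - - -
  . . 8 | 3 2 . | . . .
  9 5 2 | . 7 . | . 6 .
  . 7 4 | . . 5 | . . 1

Step 1. [r6c3∈{7}] nothing but 7 survives at r6c3, so r6c3=7.
Step 2. [r2c9∈{5,7}] across row 2, 7 lands solely at r2c9. So r2c9=7.
Step 3. [r4c6∈{6,7,9}] in col 6, 7 fits only at r4c6 ⇒ r4c6=7.
Step 4. [r5c5∈{6,9}] in box 5, 9 fits only at r5c5. So r5c5=9.
Step 5. [r9c8∈{2,3,8,9}] 9 has one home in row 9: r9c8. So r9c8=9.
Step 6. [r9c5∈{6,8}] in col 5, 6 fits only at r9c5 ⇒ r9c5=6.
Step 7. [r6c8∈{2}] nothing but 2 survives at r6c8. So r6c8=2.
Step 8. [r4c8∈{5}] r4c8 is down to just 5, so r4c8=5.
Step 9. [r4c1∈{6}] nothing but 6 survives at r4c1, so r4c1=6.
Step 10. [r3c7∈{5,8}] in box 3, 5 fits only at r3c7. So r3c7=5.
Step 11. [r8c6∈{4}] nothing but 4 survives at r8c6, so r8c6=4.
Step 12. [r7c8∈{7}] r7c8's peers cover all but 7 ⇒ r7c8=7.
Step 13. [r4c2∈{2,9}] across row 4, 9 lands solely at r4c2 ⇒ r4c2=9.
Step 14. [r9c4∈{8}] r9c4's peers cover all but 8 ⇒ r9c4=8.
Step 15. [r5c2∈{2,4}] in col 2, 2 fits only at r5c2 ⇒ r5c2=2.
Step 16. [r7c7∈{4}] nothing but 4 survives at r7c7, so r7c7=4.
Step 17. [r5c9∈{3,4}] r5c9 is the only open cell in row 5 admitting 4. So r5c9=4.
Step 18. [r1c5∈{5,8}] in row 1, 5 fits only at r1c5 ⇒ r1c5=5.
Step 19. [r3c1∈{3,7}] in row 3, 7 fits only at r3c1 ⇒ r3c1=7.
Step 20. [r7c1∈{1}] r7c1's peers cover all but 1 ⇒ r7c1=1.
Step 21. [r8c7∈{8}] only 8 remains possible at r8c7 ⇒ r8c7=8.
Step 22. [r4c4∈{2}] nothing but 2 survives at r4c4. So r4c4=2.
Step 23. [r2c3∈{5}] r2c3 has the single candidate 5, so r2c3=5.
Step 24. [r5c7∈{7}] nothing but 7 survives at r5c7 ⇒ r5c7=7.
Step 25. [r7c6∈{9}] r7c6 is down to just 9, so r7c6=9.
Step 26. [r5c4∈{6}] r5c4's peers cover all but 6. So r5c4=6.
Step 27. [r1c8∈{8}] r1c8 has the single candidate 8, so r1c8=8.
Step 28. [r8c9∈{3}] r8c9's peers cover all but 3 ⇒ r8c9=3.
Step 29. [r2c6∈{6}] nothing but 6 survives at r2c6 ⇒ r2c6=6.
Step 30. [r8c4∈{1}] only 1 remains possible at r8c4. So r8c4=1.
Step 31. [r6c1∈{8}] r6c1's peers cover all but 8. So r6c1=8.
Step 32. [r7c9∈{5}] r7c9's peers cover all but 5, so r7c9=5.
Step 33. [r9c1∈{3}] r9c1 has the single candidate 3. So r9c1=3.
Step 34. [r1c2∈{1}] r1c2 has the single candidate 1, so r1c2=1.
Step 35. [r3c5∈{8}] nothing but 8 survives at r3c5. So r3c5=8.
Step 36. [r7c2∈{6}] r7c2 is down to just 6, so r7c2=6.
Step 37. [r5c8∈{3}] r5c8's peers cover all but 3. So r5c8=3.
Step 38. [r9c7∈{2}] only 2 remains possible at r9c7 ⇒ r9c7=2.
Step 39. [r3c2∈{3}] r3c2 has the single candidate 3, so r3c2=3.
Step 40. [r6c2∈{4}] r6c2 has the single candidate 4. So r6c2=4.
Step 41. [r6c9∈{9}] r6c9 has the single candidate 9, so r6c9=9.
Step 42. [r5c1∈{5}] r5c1's peers cover all but 5. So r5c1=5.

Answer: 4 1 9 7 5 2 3 8 6 / 2 8 5 4 3 6 9 1 7 / 7 3 6 9 8 1 5 4 2 / 6 9 3 2 4 7 1 5 8 / 5 2 1 6 9 8 7 3 4 / 8 4 7 5 1 3 6 2 9 / 1 6 8 3 2 9 4 7 5 / 9 5 2 1 7 4 8 6 3 / 3 7 4 8 6 5 2 9 1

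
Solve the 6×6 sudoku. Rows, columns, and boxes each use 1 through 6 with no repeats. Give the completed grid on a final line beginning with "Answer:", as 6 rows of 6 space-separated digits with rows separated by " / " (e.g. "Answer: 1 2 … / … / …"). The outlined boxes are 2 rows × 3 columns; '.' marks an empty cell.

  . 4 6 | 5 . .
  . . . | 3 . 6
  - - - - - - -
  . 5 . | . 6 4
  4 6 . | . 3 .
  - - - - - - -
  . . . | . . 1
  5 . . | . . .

Step 1. [r1c6∈{2}] only 2 remains possible at r1c6 ⇒ r1c6=2.
Step 2. [r6c4∈{2,4,6}] row 6 places 6 nowhere but r6c4 ⇒ r6c4=6.
Step 3. [r5c4∈{2,4}] 4 has one home in col 4: r5c4. So r5c4=4.
Step 4. [r6c3∈{1,2,3,4}] across row 6, 4 lands solely at r6c3 ⇒ r6c3=4.
Step 5. [r1c1∈{1,3}] 3 has one home in row 1: r1c1, so r1c1=3.
Step 6. [r3c3∈{1,2,3}] 3 has one home in row 3: r3c3 ⇒ r3c3=3.
Step 7. [r5c3∈{2}] nothing but 2 survives at r5c3. So r5c3=2.
Step 8. [r3c1∈{1,2}] r3c1 is the only open cell in box 3 admitting 2 ⇒ r3c1=2.
Step 9. [r2c1∈{1}] r2c1 is down to just 1. So r2c1=1.
Step 10. [r6c2∈{1,3}] r6c2 is the only open cell in row 6 admitting 1, so r6c2=1.
Step 11. [r4c4∈{1,2}] 2 has one home in row 4: r4c4. So r4c4=2.
Step 12. [r2c3∈{5}] r2c3's peers cover all but 5 ⇒ r2c3=5.
Step 13. [r2c5∈{4}] r2c5's peers cover all but 4, so r2c5=4.
Step 14. [r6c6∈{3}] r6c6's peers cover all but 3, so r6c6=3.
Step 15. [r5c2∈{3}] r5c2's peers cover all but 3, so r5c2=3.
Step 16. [r1c5∈{1}] r1c5 has the single candidate 1 ⇒ r1c5=1.
Step 17. [r4c6∈{5}] r4c6's peers cover all but 5, so r4c6=5.
Step 18. [r4c3∈{1}] r4c3 has the single candidate 1 ⇒ r4c3=1.
Step 19. [r5c1∈{6}] r5c1 has the single candidate 6, so r5c1=6.
Step 20. [r2c2∈{2}] r2c2's peers cover all but 2. So r2c2=2.
Step 21. [r3c4∈{1}] r3c4 is down to just 1. So r3c4=1.
Step 22. [r6c5∈{2}] r6c5 has the single candidate 2, so r6c5=2.
Step 23. [r5c5∈{5}] r5c5 has the single candidate 5 ⇒ r5c5=5.

Answer: 3 4 6 5 1 2 / 1 2 5 3 4 6 / 2 5 3 1 6 4 / 4 6 1 2 3 5 / 6 3 2 4 5 1 / 5 1 4 6 2 3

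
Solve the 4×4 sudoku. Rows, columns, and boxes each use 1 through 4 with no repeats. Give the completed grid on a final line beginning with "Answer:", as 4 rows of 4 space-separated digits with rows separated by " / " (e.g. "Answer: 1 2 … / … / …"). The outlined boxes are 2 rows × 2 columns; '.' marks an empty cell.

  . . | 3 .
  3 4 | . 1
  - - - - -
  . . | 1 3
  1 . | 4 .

Step 1. [r3c2∈{2}] r3c2 has the single candidate 2, so r3c2=2.
Step 2. [r1c1∈{2}] r1c1's peers cover all but 2, so r1c1=2.
Step 3. [r4c2∈{3}] only 3 remains possible at r4c2. So r4c2=3.
Step 4. [r1c2∈{1}] r1c2 has the single candidate 1 ⇒ r1c2=1.
Step 5. [r4c4∈{2}] r4c4's peers cover all but 2 ⇒ r4c4=2.
Step 6. [r1c4∈{4}] nothing but 4 survives at r1c4, so r1c4=4.
Step 7. [r3c1∈{4}] r3c1 is down to just 4 ⇒ r3c1=4.
Step 8. [r2c3∈{2}] r2c3 has the single candidate 2 ⇒ r2c3=2.

Answer: 2 1 3 4 / 3 4 2 1 / 4 2 1 3 / 1 3 4 2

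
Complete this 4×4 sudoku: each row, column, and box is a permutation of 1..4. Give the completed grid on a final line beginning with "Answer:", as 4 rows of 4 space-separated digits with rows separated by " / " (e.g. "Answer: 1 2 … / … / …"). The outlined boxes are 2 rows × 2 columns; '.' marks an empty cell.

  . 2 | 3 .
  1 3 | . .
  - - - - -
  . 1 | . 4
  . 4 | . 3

Step 1. [r3c3∈{2}] r3c3's peers cover all but 2. So r3c3=2.
Step 2. [r3c1∈{3}] r3c1 is down to just 3 ⇒ r3c1=3.
Step 3. [r4c3∈{1}] r4c3 has the single candidate 1, so r4c3=1.
Step 4. [r1c1∈{4}] r1c1 is down to just 4, so r1c1=4.
Step 5. [r4c1∈{2}] r4c1 has the single candidate 2 ⇒ r4c1=2.
Step 6. [r1c4∈{1}] only 1 remains possible at r1c4 ⇒ r1c4=1.
Step 7. [r2c4∈{2}] r2c4 has the single candidate 2, so r2c4=2.
Step 8. [r2c3∈{4}] r2c3 has the single candidate 4, so r2c3=4.

Answer: 4 2 3 1 / 1 3 4 2 / 3 1 2 4 / 2 4 1 3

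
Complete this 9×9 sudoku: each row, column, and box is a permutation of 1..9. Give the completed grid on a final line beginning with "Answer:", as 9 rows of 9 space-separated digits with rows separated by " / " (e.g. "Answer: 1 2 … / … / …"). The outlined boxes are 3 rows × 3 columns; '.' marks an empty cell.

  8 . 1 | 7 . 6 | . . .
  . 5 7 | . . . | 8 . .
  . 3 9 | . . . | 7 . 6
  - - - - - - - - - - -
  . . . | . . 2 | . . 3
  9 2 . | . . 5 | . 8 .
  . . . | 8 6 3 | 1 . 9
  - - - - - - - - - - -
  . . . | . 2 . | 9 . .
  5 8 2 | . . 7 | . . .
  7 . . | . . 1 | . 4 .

Step 1. [r6c1∈{4}] r6c1 has the single candidate 4 ⇒ r6c1=4.
Step 2. [r7c1∈{1,3,6}] in col 1, 3 fits only at r7c1 ⇒ r7c1=3.
Step 3. [r9c3∈{6}] r9c3 is down to just 6, so r9c3=6.
Step 4. [r4c2∈{1,6,7}] r4c2 is the only open cell in col 2 admitting 6 ⇒ r4c2=6.
Step 5. [r6c8∈{2,5,7}] row 6 places 2 nowhere but r6c8. So r6c8=2.
Step 6. [r2c6∈{4,9}] r2c6 is the only open cell in col 6 admitting 9 ⇒ r2c6=9.
Step 7. [r8c9∈{1}] r8c9 is down to just 1. So r8c9=1.
Step 8. [r1c2∈{4}] nothing but 4 survives at r1c2, so r1c2=4.
Step 9. [r2c9∈{2,4}] box 3 places 4 nowhere but r2c9 ⇒ r2c9=4.
Step 10. [r5c9∈{7}] nothing but 7 survives at r5c9 ⇒ r5c9=7.
Step 11. [r4c8∈{5}] r4c8 has the single candidate 5 ⇒ r4c8=5.
Step 12. [r4c5∈{1,4,7,9}] 7 has one home in row 4: r4c5 ⇒ r4c5=7.
Step 13. [r4c4∈{1,4,9}] r4c4 is the only open cell in row 4 admitting 9 ⇒ r4c4=9.
Step 14. [r3c8∈{1}] r3c8's peers cover all but 1. So r3c8=1.
Step 15. [r2c8∈{3}] only 3 remains possible at r2c8, so r2c8=3.
Step 16. [r8c8∈{6}] r8c8's peers cover all but 6. So r8c8=6.
Step 17. [r8c5∈{3,4,9}] 9 has one home in row 8: r8c5 ⇒ r8c5=9.
Step 18. [r8c4∈{3,4}] across row 8, 4 lands solely at r8c4. So r8c4=4.
Step 19. [r7c6∈{8}] nothing but 8 survives at r7c6 ⇒ r7c6=8.
Step 20. [r7c9∈{5}] nothing but 5 survives at r7c9 ⇒ r7c9=5.
Step 21. [r5c5∈{1,4}] 4 has one home in box 5: r5c5, so r5c5=4.
Step 22. [r9c4∈{3,5}] col 4 places 3 nowhere but r9c4 ⇒ r9c4=3.
Step 23. [r3c4∈{2,5}] in col 4, 5 fits only at r3c4, so r3c4=5.
Step 24. [r9c7∈{2}] r9c7's peers cover all but 2 ⇒ r9c7=2.
Step 25. [r2c4∈{1,2}] in col 4, 2 fits only at r2c4 ⇒ r2c4=2.
Step 26. [r4c1∈{1}] nothing but 1 survives at r4c1. So r4c1=1.
Step 27. [r4c7∈{4}] r4c7 is down to just 4 ⇒ r4c7=4.
Step 28. [r9c2∈{9}] r9c2's peers cover all but 9 ⇒ r9c2=9.
Step 29. [r8c7∈{3}] r8c7 is down to just 3, so r8c7=3.
Step 30. [r6c3∈{5}] r6c3's peers cover all but 5. So r6c3=5.
Step 31. [r5c4∈{1}] only 1 remains possible at r5c4 ⇒ r5c4=1.
Step 32. [r1c7∈{5}] only 5 remains possible at r1c7. So r1c7=5.
Step 33. [r5c7∈{6}] r5c7 has the single candidate 6, so r5c7=6.
Step 34. [r4c3∈{8}] r4c3 is down to just 8 ⇒ r4c3=8.
Step 35. [r7c2∈{1}] r7c2 has the single candidate 1. So r7c2=1.
Step 36. [r2c1∈{6}] r2c1 is down to just 6, so r2c1=6.
Step 37. [r6c2∈{7}] nothing but 7 survives at r6c2, so r6c2=7.
Step 38. [r3c6∈{4}] nothing but 4 survives at r3c6 ⇒ r3c6=4.
Step 39. [r3c1∈{2}] r3c1 is down to just 2, so r3c1=2.
Step 40. [r3c5∈{8}] only 8 remains possible at r3c5. So r3c5=8.
Step 41. [r9c9∈{8}] r9c9's peers cover all but 8. So r9c9=8.
Step 42. [r1c9∈{2}] r1c9 has the single candidate 2. So r1c9=2.
Step 43. [r7c8∈{7}] r7c8's peers cover all but 7 ⇒ r7c8=7.
Step 44. [r1c8∈{9}] only 9 remains possible at r1c8. So r1c8=9.
Step 45. [r7c3∈{4}] only 4 remains possible at r7c3. So r7c3=4.
Step 46. [r1c5∈{3}] nothing but 3 survives at r1c5. So r1c5=3.
Step 47. [r7c4∈{6}] r7c4 has the single candidate 6, so r7c4=6.
Step 48. [r5c3∈{3}] r5c3's peers cover all but 3, so r5c3=3.
Step 49. [r9c5∈{5}] r9c5's peers cover all but 5, so r9c5=5.
Step 50. [r2c5∈{1}] nothing but 1 survives at r2c5. So r2c5=1.

Answer: 8 4 1 7 3 6 5 9 2 / 6 5 7 2 1 9 8 3 4 / 2 3 9 5 8 4 7 1 6 / 1 6 8 9 7 2 4 5 3 / 9 2 3 1 4 5 6 8 7 / 4 7 5 8 6 3 1 2 9 / 3 1 4 6 2 8 9 7 5 / 5 8 2 4 9 7 3 6 1 / 7 9 6 3 5 1 2 4 8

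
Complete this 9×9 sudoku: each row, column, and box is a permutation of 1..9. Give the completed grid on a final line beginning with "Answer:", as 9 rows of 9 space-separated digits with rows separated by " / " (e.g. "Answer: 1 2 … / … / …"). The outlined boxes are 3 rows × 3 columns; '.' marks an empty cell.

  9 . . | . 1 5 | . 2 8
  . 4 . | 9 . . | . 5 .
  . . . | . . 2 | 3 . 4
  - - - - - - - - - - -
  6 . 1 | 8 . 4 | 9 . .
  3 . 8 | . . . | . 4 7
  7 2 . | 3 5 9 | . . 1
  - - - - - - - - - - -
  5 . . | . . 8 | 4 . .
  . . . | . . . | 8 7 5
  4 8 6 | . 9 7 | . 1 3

Step 1. [r2c9∈{6}] r2c9 has the single candidate 6, so r2c9=6.
Step 2. [r8c5∈{2,3,4,6}] r8c5 is the only open cell in col 5 admitting 4, so r8c5=4.
Step 3. [r7c9∈{2,9}] across col 9, 9 lands solely at r7c9 ⇒ r7c9=9.
Step 4. [r1c7∈{7}] r1c7 is down to just 7 ⇒ r1c7=7.
Step 5. [r3c4∈{6,7}] col 4 places 7 nowhere but r3c4, so r3c4=7.
Step 6. [r1c3∈{3}] r1c3's peers cover all but 3. So r1c3=3.
Step 7. [r7c8∈{6}] r7c8 is down to just 6 ⇒ r7c8=6.
Step 8. [r5c7∈{2,5,6}] col 7 places 5 nowhere but r5c7 ⇒ r5c7=5.
Step 9. [r7c2∈{1,3,7}] r7c2 is the only open cell in col 2 admitting 7, so r7c2=7.
Step 10. [r7c3∈{2}] r7c3's peers cover all but 2 ⇒ r7c3=2.
Step 11. [r8c1∈{1}] nothing but 1 survives at r8c1, so r8c1=1.
Step 12. [r8c4∈{2,6}] r8c4 is the only open cell in row 8 admitting 2. So r8c4=2.
Step 13. [r5c6∈{1,6}] r5c6 is the only open cell in col 6 admitting 1. So r5c6=1.
Step 14. [r3c1∈{8}] r3c1 has the single candidate 8 ⇒ r3c1=8.
Step 15. [r3c5∈{6}] r3c5's peers cover all but 6, so r3c5=6.
Step 16. [r7c5∈{3}] r7c5 is down to just 3. So r7c5=3.
Step 17. [r3c3∈{5}] r3c3 has the single candidate 5 ⇒ r3c3=5.
Step 18. [r5c5∈{2}] only 2 remains possible at r5c5. So r5c5=2.
Step 19. [r8c3∈{9}] r8c3 is down to just 9, so r8c3=9.
Step 20. [r6c3∈{4}] r6c3 is down to just 4 ⇒ r6c3=4.
Step 21. [r9c4∈{5}] r9c4 has the single candidate 5, so r9c4=5.
Step 22. [r6c8∈{8}] r6c8 is down to just 8 ⇒ r6c8=8.
Step 23. [r5c4∈{6}] r5c4 is down to just 6, so r5c4=6.
Step 24. [r2c5∈{8}] only 8 remains possible at r2c5 ⇒ r2c5=8.
Step 25. [r2c7∈{1}] nothing but 1 survives at r2c7, so r2c7=1.
Step 26. [r3c8∈{9}] r3c8's peers cover all but 9. So r3c8=9.
Step 27. [r2c6∈{3}] r2c6's peers cover all but 3, so r2c6=3.
Step 28. [r1c2∈{6}] nothing but 6 survives at r1c2. So r1c2=6.
Step 29. [r9c7∈{2}] r9c7 is down to just 2 ⇒ r9c7=2.
Step 30. [r7c4∈{1}] r7c4 is down to just 1. So r7c4=1.
Step 31. [r8c2∈{3}] nothing but 3 survives at r8c2. So r8c2=3.
Step 32. [r8c6∈{6}] r8c6's peers cover all but 6 ⇒ r8c6=6.
Step 33. [r6c7∈{6}] r6c7's peers cover all but 6 ⇒ r6c7=6.
Step 34. [r3c2∈{1}] r3c2 has the single candidate 1, so r3c2=1.
Step 35. [r4c5∈{7}] r4c5 is down to just 7. So r4c5=7.
Step 36. [r2c3∈{7}] r2c3 has the single candidate 7, so r2c3=7.
Step 37. [r5c2∈{9}] nothing but 9 survives at r5c2. So r5c2=9.
Step 38. [r1c4∈{4}] r1c4's peers cover all but 4 ⇒ r1c4=4.
Step 39. [r4c2∈{5}] nothing but 5 survives at r4c2. So r4c2=5.
Step 40. [r2c1∈{2}] r2c1 has the single candidate 2, so r2c1=2.
Step 41. [r4c9∈{2}] r4c9 has the single candidate 2, so r4c9=2.
Step 42. [r4c8∈{3}] r4c8's peers cover all but 3 ⇒ r4c8=3.

Answer: 9 6 3 4 1 5 7 2 8 / 2 4 7 9 8 3 1 5 6 / 8 1 5 7 6 2 3 9 4 / 6 5 1 8 7 4 9 3 2 / 3 9 8 6 2 1 5 4 7 / 7 2 4 3 5 9 6 8 1 / 5 7 2 1 3 8 4 6 9 / 1 3 9 2 4 6 8 7 5 / 4 8 6 5 9 7 2 1 3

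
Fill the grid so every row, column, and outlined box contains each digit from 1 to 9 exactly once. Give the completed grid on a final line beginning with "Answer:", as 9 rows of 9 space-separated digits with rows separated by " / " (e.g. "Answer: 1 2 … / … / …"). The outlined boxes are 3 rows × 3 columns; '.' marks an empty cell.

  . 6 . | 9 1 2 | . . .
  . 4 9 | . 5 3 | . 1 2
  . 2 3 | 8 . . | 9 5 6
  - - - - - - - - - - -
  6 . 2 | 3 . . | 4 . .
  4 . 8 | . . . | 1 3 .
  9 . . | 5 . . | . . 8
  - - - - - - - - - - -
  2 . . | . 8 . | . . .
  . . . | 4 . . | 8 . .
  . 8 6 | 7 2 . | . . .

Step 1. [r7c4∈{1,6}] across col 4, 1 lands solely at r7c4. So r7c4=1.
Step 2. [r2c7∈{7}] r2c7 is down to just 7. So r2c7=7.
Step 3. [r8c5∈{3,6,9}] across col 5, 3 lands solely at r8c5. So r8c5=3.
Step 4. [r9c1∈{1,3,5}] in col 1, 3 fits only at r9c1. So r9c1=3.
Step 5. [r9c7∈{5}] r9c7 has the single candidate 5 ⇒ r9c7=5.
Step 6. [r9c6∈{9}] r9c6 is down to just 9 ⇒ r9c6=9.
Step 7. [r9c8∈{4}] only 4 remains possible at r9c8, so r9c8=4.
Step 8. [r8c8∈{2,6,7,9}] 2 has one home in row 8: r8c8. So r8c8=2.
Step 9. [r8c6∈{5,6}] 6 has one home in row 8: r8c6 ⇒ r8c6=6.
Step 10. [r5c6∈{7}] r5c6 is down to just 7 ⇒ r5c6=7.
Step 11. [r5c2∈{5}] only 5 remains possible at r5c2, so r5c2=5.
Step 12. [r5c9∈{9}] r5c9 is down to just 9, so r5c9=9.
Step 13. [r4c8∈{7}] only 7 remains possible at r4c8 ⇒ r4c8=7.
Step 14. [r4c2∈{1}] r4c2 has the single candidate 1. So r4c2=1.
Step 15. [r8c3∈{1,5,7}] across col 3, 1 lands solely at r8c3 ⇒ r8c3=1.
Step 16. [r6c3∈{7}] r6c3's peers cover all but 7. So r6c3=7.
Step 17. [r1c1∈{5,7,8}] row 1 places 7 nowhere but r1c1 ⇒ r1c1=7.
Step 18. [r6c8∈{6}] nothing but 6 survives at r6c8 ⇒ r6c8=6.
Step 19. [r3c6∈{4}] only 4 remains possible at r3c6. So r3c6=4.
Step 20. [r8c9∈{7}] r8c9 has the single candidate 7 ⇒ r8c9=7.
Step 21. [r7c9∈{3}] r7c9's peers cover all but 3. So r7c9=3.
Step 22. [r8c2∈{9}] only 9 remains possible at r8c2, so r8c2=9.
Step 23. [r1c3∈{5}] r1c3 is down to just 5. So r1c3=5.
Step 24. [r5c5∈{6}] r5c5 has the single candidate 6 ⇒ r5c5=6.
Step 25. [r4c9∈{5}] r4c9 has the single candidate 5. So r4c9=5.
Step 26. [r7c8∈{9}] only 9 remains possible at r7c8, so r7c8=9.
Step 27. [r7c3∈{4}] r7c3 is down to just 4. So r7c3=4.
Step 28. [r7c2∈{7}] r7c2's peers cover all but 7. So r7c2=7.
Step 29. [r1c7∈{3}] r1c7's peers cover all but 3 ⇒ r1c7=3.
Step 30. [r5c4∈{2}] r5c4 has the single candidate 2. So r5c4=2.
Step 31. [r8c1∈{5}] r8c1 has the single candidate 5 ⇒ r8c1=5.
Step 32. [r4c6∈{8}] r4c6 has the single candidate 8. So r4c6=8.
Step 33. [r3c1∈{1}] only 1 remains possible at r3c1, so r3c1=1.
Step 34. [r6c5∈{4}] r6c5 has the single candidate 4 ⇒ r6c5=4.
Step 35. [r3c5∈{7}] r3c5 has the single candidate 7. So r3c5=7.
Step 36. [r1c8∈{8}] r1c8 is down to just 8 ⇒ r1c8=8.
Step 37. [r7c7∈{6}] r7c7 is down to just 6. So r7c7=6.
Step 38. [r2c4∈{6}] nothing but 6 survives at r2c4. So r2c4=6.
Step 39. [r4c5∈{9}] nothing but 9 survives at r4c5 ⇒ r4c5=9.
Step 40. [r6c7∈{2}] r6c7 has the single candidate 2, so r6c7=2.
Step 41. [r1c9∈{4}] r1c9 has the single candidate 4, so r1c9=4.
Step 42. [r2c1∈{8}] r2c1's peers cover all but 8. So r2c1=8.
Step 43. [r6c2∈{3}] r6c2 is down to just 3, so r6c2=3.
Step 44. [r6c6∈{1}] only 1 remains possible at r6c6 ⇒ r6c6=1.
Step 45. [r9c9∈{1}] only 1 remains possible at r9c9 ⇒ r9c9=1.
Step 46. [r7c6∈{5}] only 5 remains possible at r7c6 ⇒ r7c6=5.

Answer: 7 6 5 9 1 2 3 8 4 / 8 4 9 6 5 3 7 1 2 / 1 2 3 8 7 4 9 5 6 / 6 1 2 3 9 8 4 7 5 / 4 5 8 2 6 7 1 3 9 / 9 3 7 5 4 1 2 6 8 / 2 7 4 1 8 5 6 9 3 / 5 9 1 4 3 6 8 2 7 / 3 8 6 7 2 9 5 4 1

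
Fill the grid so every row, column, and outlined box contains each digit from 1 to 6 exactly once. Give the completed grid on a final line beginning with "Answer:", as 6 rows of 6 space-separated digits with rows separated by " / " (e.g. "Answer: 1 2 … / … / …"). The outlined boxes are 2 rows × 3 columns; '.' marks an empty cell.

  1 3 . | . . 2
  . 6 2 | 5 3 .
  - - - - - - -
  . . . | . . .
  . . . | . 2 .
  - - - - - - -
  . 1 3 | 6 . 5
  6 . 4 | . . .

Step 1. [r3c5∈{1,4,5,6}] in col 5, 5 fits only at r3c5, so r3c5=5.
Step 2. [r2c6∈{1,4}] across row 2, 1 lands solely at r2c6. So r2c6=1.
Step 3. [r4c1∈{3,4,5}] in col 1, 5 fits only at r4c1. So r4c1=5.
Step 4. [r3c1∈{2,3,4}] col 1 places 3 nowhere but r3c1, so r3c1=3.
Step 5. [r4c2∈{4}] r4c2 is down to just 4, so r4c2=4.
Step 6. [r6c4∈{1,2,3}] col 4 places 2 nowhere but r6c4 ⇒ r6c4=2.
Step 7. [r1c4∈{4}] only 4 remains possible at r1c4 ⇒ r1c4=4.
Step 8. [r3c4∈{1}] only 1 remains possible at r3c4. So r3c4=1.
Step 9. [r3c3∈{6}] nothing but 6 survives at r3c3, so r3c3=6.
Step 10. [r4c6∈{3,6}] r4c6 is the only open cell in row 4 admitting 6. So r4c6=6.
Step 11. [r6c2∈{5}] nothing but 5 survives at r6c2 ⇒ r6c2=5.
Step 12. [r1c3∈{5}] nothing but 5 survives at r1c3 ⇒ r1c3=5.
Step 13. [r5c1∈{2}] nothing but 2 survives at r5c1. So r5c1=2.
Step 14. [r3c2∈{2}] r3c2 has the single candidate 2. So r3c2=2.
Step 15. [r6c5∈{1}] r6c5 is down to just 1 ⇒ r6c5=1.
Step 16. [r2c1∈{4}] r2c1 is down to just 4 ⇒ r2c1=4.
Step 17. [r5c5∈{4}] only 4 remains possible at r5c5 ⇒ r5c5=4.
Step 18. [r3c6∈{4}] r3c6 has the single candidate 4. So r3c6=4.
Step 19. [r4c4∈{3}] only 3 remains possible at r4c4. So r4c4=3.
Step 20. [r6c6∈{3}] r6c6's peers cover all but 3, so r6c6=3.
Step 21. [r4c3∈{1}] only 1 remains possible at r4c3 ⇒ r4c3=1.
Step 22. [r1c5∈{6}] r1c5's peers cover all but 6. So r1c5=6.

Answer: 1 3 5 4 6 2 / 4 6 2 5 3 1 / 3 2 6 1 5 4 / 5 4 1 3 2 6 / 2 1 3 6 4 5 / 6 5 4 2 1 3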